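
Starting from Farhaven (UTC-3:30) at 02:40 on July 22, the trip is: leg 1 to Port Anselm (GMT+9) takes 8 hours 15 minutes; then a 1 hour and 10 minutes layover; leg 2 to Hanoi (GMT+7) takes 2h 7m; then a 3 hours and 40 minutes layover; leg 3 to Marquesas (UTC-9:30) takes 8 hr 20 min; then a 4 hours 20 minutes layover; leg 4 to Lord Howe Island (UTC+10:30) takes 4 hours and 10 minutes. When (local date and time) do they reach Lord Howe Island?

00:42 on July 24

Convert departure to UTC: 02:40 + 3:30 = 06:10 UTC on Jul 22.
Add 8 hours and 15 minutes leg 1 → 14:25 UTC.
Add 1 hour and 10 minutes layover in Port Anselm → 15:35 UTC.
Add 2 hours 7 minutes leg 2 → 17:42 UTC.
Add 3 hours 40 minutes layover in Hanoi → 21:22 UTC.
Add 8 hours and 20 minutes leg 3 → 05:42 UTC (Jul 23).
Add 4 hours 20 minutes layover in Marquesas → 10:02 UTC.
Add 4 hours and 10 minutes leg 4 → 14:12 UTC.
Lord Howe Island is UTC+10:30, so local arrival = 14:12 + 10:30 = 00:42 on Jul 24.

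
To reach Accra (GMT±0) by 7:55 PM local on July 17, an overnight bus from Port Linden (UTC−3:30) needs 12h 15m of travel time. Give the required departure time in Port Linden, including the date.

Target arrival is already UTC: 7:55 PM on Jul 17.
Subtract 12 hours and 15 minutes → departure 7:40 AM UTC on Jul 17.
Port Linden is UTC−3:30: 7:40 AM − 3:30 = 4:10 AM on Jul 17.

4:10 AM on July 17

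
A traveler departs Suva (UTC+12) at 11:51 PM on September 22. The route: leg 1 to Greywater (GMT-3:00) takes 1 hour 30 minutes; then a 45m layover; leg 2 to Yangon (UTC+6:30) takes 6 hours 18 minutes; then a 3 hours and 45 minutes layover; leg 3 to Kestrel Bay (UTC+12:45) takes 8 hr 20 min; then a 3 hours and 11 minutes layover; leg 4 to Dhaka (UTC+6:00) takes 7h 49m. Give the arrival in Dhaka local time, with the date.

Convert departure to UTC: 11:51 PM − 12:00 = 11:51 AM UTC on Sep 22.
Add 1 hour 30 minutes leg 1 → 1:21 PM UTC.
Add 45 minutes layover in Greywater → 2:06 PM UTC.
Add 6 hours and 18 minutes leg 2 → 8:24 PM UTC.
Add 3 hours 45 minutes layover in Yangon → 12:09 AM UTC (Sep 23).
Add 8 hours and 20 minutes leg 3 → 8:29 AM UTC.
Add 3 hours and 11 minutes layover in Kestrel Bay → 11:40 AM UTC.
Add 7 hours and 49 minutes leg 4 → 7:29 PM UTC.
Dhaka is UTC+6:00, so local arrival = 7:29 PM + 6:00 = 1:29 AM on Sep 24.

1:29 AM on September 24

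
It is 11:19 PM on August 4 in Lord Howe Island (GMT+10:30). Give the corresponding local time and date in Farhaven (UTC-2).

10:49 AM on Aug 4

In UTC: 11:19 PM − 10:30 = 12:49 PM on Aug 4.
Farhaven is UTC−2:00: 12:49 PM − 2:00 = 10:49 AM on Aug 4.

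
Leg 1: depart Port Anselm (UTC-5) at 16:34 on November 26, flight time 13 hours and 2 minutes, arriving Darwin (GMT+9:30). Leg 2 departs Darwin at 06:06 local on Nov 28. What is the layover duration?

10 hours

Convert departure to UTC: 16:34 + 5:00 = 21:34 UTC on Nov 26.
Add 13 hours 2 minutes flight time → 10:36 UTC (Nov 27).
Darwin is UTC+9:30, so local arrival = 10:36 + 9:30 = 20:06 on Nov 27.
Layover = 06:06 − 20:06 (+1 day) = 10 hours.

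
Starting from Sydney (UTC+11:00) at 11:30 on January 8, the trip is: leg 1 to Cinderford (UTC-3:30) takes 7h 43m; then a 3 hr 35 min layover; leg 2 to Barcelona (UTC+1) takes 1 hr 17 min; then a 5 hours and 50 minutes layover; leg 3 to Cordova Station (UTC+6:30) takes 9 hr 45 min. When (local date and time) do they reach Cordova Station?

Convert departure to UTC: 11:30 − 11:00 = 00:30 UTC on Jan 8.
Add 7 hours and 43 minutes leg 1 → 08:13 UTC.
Add 3 hours 35 minutes layover in Cinderford → 11:48 UTC.
Add 1 hour and 17 minutes leg 2 → 13:05 UTC.
Add 5 hours and 50 minutes layover in Barcelona → 18:55 UTC.
Add 9 hours 45 minutes leg 3 → 04:40 UTC (Jan 9).
Cordova Station is UTC+6:30, so local arrival = 04:40 + 6:30 = 11:10 on Jan 9.

11:10 on Jan 9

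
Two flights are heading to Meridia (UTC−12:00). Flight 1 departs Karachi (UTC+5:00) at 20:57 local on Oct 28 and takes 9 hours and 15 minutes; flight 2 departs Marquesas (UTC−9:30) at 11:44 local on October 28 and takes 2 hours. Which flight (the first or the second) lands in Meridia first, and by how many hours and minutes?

Flight 1 in UTC: 20:57 − 5:00 = 15:57 on Oct 28.
+9 hours and 15 minutes → arrive 01:12 UTC on Oct 29.
Flight 2 in UTC: 11:44 + 9:30 = 21:14 on Oct 28.
+2 hours → arrive 23:14 UTC on Oct 28.
Flight 2 lands earlier by 1 hour 58 minutes.

the second, by 1 hour 58 minutes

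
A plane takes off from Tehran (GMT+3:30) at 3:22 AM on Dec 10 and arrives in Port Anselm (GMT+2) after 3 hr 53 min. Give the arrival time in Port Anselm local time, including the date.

Convert departure to UTC: 3:22 AM − 3:30 = 11:52 PM UTC on Dec 9.
Add 3 hours and 53 minutes travel time → 3:45 AM UTC (Dec 10).
Port Anselm is UTC+2:00, so local arrival = 3:45 AM + 2:00 = 5:45 AM on Dec 10.

5:45 AM on December 10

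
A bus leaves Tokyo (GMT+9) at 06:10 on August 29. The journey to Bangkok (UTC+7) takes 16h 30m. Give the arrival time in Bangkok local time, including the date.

20:40 on August 29

Convert departure to UTC: 06:10 − 9:00 = 21:10 UTC on Aug 28.
Add 16 hours and 30 minutes travel time → 13:40 UTC (Aug 29).
Bangkok is UTC+7:00, so local arrival = 13:40 + 7:00 = 20:40 on Aug 29.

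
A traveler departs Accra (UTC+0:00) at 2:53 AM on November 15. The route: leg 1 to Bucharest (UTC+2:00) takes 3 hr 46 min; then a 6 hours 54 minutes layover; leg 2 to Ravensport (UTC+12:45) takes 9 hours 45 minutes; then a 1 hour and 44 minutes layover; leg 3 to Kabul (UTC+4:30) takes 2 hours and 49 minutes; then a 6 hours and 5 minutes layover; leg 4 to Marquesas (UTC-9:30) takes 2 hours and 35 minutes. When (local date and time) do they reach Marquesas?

Accra is at UTC+0, so departure is already 2:53 AM UTC on Nov 15.
Add 3 hours 46 minutes leg 1 → 6:39 AM UTC.
Add 6 hours 54 minutes layover in Bucharest → 1:33 PM UTC.
Add 9 hours and 45 minutes leg 2 → 11:18 PM UTC.
Add 1 hour and 44 minutes layover in Ravensport → 1:02 AM UTC (Nov 16).
Add 2 hours and 49 minutes leg 3 → 3:51 AM UTC.
Add 6 hours 5 minutes layover in Kabul → 9:56 AM UTC.
Add 2 hours 35 minutes leg 4 → 12:31 PM UTC.
Marquesas is UTC−9:30, so local arrival = 12:31 PM − 9:30 = 3:01 AM on Nov 16.

3:01 AM on November 16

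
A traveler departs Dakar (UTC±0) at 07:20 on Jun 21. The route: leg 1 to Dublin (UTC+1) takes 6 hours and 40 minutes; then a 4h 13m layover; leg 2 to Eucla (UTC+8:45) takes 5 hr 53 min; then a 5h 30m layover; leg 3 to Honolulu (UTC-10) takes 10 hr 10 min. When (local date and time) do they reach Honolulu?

Dakar is at UTC+0, so departure is already 07:20 UTC on Jun 21.
Add 6 hours and 40 minutes leg 1 → 14:00 UTC.
Add 4 hours and 13 minutes layover in Dublin → 18:13 UTC.
Add 5 hours and 53 minutes leg 2 → 00:06 UTC (Jun 22).
Add 5 hours and 30 minutes layover in Eucla → 05:36 UTC.
Add 10 hours 10 minutes leg 3 → 15:46 UTC.
Honolulu is UTC−10:00, so local arrival = 15:46 − 10:00 = 05:46 on Jun 22.

05:46 on June 22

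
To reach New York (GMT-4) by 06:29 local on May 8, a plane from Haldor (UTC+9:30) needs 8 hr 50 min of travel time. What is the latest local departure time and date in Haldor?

Target arrival in UTC: 06:29 + 4:00 = 10:29 on May 8.
Subtract 8 hours and 50 minutes → departure 01:39 UTC on May 8.
Haldor is UTC+9:30: 01:39 + 9:30 = 11:09 on May 8.

11:09 on May 8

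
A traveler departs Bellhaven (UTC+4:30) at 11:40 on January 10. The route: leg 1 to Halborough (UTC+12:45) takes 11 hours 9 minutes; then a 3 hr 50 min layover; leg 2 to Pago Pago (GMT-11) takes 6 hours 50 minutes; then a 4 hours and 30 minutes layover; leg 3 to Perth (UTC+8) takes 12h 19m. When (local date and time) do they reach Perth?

Convert departure to UTC: 11:40 − 4:30 = 07:10 UTC on Jan 10.
Add 11 hours 9 minutes leg 1 → 18:19 UTC.
Add 3 hours 50 minutes layover in Halborough → 22:09 UTC.
Add 6 hours 50 minutes leg 2 → 04:59 UTC (Jan 11).
Add 4 hours and 30 minutes layover in Pago Pago → 09:29 UTC.
Add 12 hours and 19 minutes leg 3 → 21:48 UTC.
Perth is UTC+8:00, so local arrival = 21:48 + 8:00 = 05:48 on Jan 12.

05:48 on January 12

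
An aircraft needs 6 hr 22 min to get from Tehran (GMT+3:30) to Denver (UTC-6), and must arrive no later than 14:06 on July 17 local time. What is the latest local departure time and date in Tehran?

17:14 on Jul 17

Target arrival in UTC: 14:06 + 6:00 = 20:06 on Jul 17.
Subtract 6 hours 22 minutes → departure 13:44 UTC on Jul 17.
Tehran is UTC+3:30: 13:44 + 3:30 = 17:14 on Jul 17.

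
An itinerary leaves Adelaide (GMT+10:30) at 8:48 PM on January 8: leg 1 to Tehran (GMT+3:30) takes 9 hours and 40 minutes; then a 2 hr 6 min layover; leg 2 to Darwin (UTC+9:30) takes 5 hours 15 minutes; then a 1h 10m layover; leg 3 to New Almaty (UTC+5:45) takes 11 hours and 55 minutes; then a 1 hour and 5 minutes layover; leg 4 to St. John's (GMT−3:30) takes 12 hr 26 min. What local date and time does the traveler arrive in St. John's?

2:25 AM on January 10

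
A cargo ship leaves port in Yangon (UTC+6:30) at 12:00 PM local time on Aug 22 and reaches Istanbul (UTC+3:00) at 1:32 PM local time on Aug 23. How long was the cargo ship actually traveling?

29 hours 2 minutes

Departure in UTC: 12:00 PM − 6:30 = 5:30 AM on Aug 22.
Arrival in UTC: 1:32 PM − 3:00 = 10:32 AM on Aug 23.
Elapsed = 10:32 AM − 5:30 AM (+1 day) = 29 hours 2 minutes.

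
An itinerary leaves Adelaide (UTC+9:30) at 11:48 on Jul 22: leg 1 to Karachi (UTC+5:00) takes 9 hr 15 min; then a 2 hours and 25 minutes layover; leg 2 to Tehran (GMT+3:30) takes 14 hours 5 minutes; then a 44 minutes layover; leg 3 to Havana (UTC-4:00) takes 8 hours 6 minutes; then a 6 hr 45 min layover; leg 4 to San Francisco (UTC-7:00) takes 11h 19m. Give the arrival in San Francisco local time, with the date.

23:57 on Jul 23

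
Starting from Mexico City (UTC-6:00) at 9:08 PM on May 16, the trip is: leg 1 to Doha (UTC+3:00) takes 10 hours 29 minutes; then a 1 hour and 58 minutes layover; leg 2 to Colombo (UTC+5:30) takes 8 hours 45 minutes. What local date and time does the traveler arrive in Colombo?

Convert departure to UTC: 9:08 PM + 6:00 = 3:08 AM UTC on May 17.
Add 10 hours 29 minutes leg 1 → 1:37 PM UTC.
Add 1 hour 58 minutes layover in Doha → 3:35 PM UTC.
Add 8 hours and 45 minutes leg 2 → 12:20 AM UTC (May 18).
Colombo is UTC+5:30, so local arrival = 12:20 AM + 5:30 = 5:50 AM on May 18.

5:50 AM on May 18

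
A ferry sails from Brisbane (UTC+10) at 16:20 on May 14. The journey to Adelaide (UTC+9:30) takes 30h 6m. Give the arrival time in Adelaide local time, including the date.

Convert departure to UTC: 16:20 − 10:00 = 06:20 UTC on May 14.
Add 30 hours and 6 minutes travel time → 12:26 UTC (May 15).
Adelaide is UTC+9:30, so local arrival = 12:26 + 9:30 = 21:56 on May 15.

21:56 on May 15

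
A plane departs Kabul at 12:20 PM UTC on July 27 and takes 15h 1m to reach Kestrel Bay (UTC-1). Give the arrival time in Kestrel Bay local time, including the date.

2:21 AM on Jul 28

Departure is given in UTC: 12:20 PM on Jul 27.
Add 15 hours and 1 minute → 3:21 AM UTC (Jul 28).
Kestrel Bay is UTC−1:00: 3:21 AM − 1:00 = 2:21 AM on Jul 28.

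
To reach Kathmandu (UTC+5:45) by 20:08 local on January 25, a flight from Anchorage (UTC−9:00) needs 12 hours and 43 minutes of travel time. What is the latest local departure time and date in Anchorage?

Target arrival in UTC: 20:08 − 5:45 = 14:23 on Jan 25.
Subtract 12 hours and 43 minutes → departure 01:40 UTC on Jan 25.
Anchorage is UTC−9:00: 01:40 − 9:00 = 16:40 on Jan 24.

16:40 on Jan 24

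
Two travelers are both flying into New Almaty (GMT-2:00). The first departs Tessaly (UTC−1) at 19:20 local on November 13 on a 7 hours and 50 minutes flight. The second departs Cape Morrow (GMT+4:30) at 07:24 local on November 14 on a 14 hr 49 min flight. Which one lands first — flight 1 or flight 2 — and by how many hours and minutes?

the first, by 13 hours 33 minutes

Flight 1 in UTC: 19:20 + 1:00 = 20:20 on Nov 13.
+7 hours and 50 minutes → arrive 04:10 UTC on Nov 14.
Flight 2 in UTC: 07:24 − 4:30 = 02:54 on Nov 14.
+14 hours and 49 minutes → arrive 17:43 UTC on Nov 14.
Flight 1 lands earlier by 13 hours 33 minutes.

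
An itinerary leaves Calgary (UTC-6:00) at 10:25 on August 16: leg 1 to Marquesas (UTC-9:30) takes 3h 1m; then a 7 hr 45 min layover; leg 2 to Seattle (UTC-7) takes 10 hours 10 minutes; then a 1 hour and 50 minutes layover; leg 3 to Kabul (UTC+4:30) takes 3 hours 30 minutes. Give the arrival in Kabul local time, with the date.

Convert departure to UTC: 10:25 + 6:00 = 16:25 UTC on Aug 16.
Add 3 hours and 1 minute leg 1 → 19:26 UTC.
Add 7 hours 45 minutes layover in Marquesas → 03:11 UTC (Aug 17).
Add 10 hours 10 minutes leg 2 → 13:21 UTC.
Add 1 hour and 50 minutes layover in Seattle → 15:11 UTC.
Add 3 hours and 30 minutes leg 3 → 18:41 UTC.
Kabul is UTC+4:30, so local arrival = 18:41 + 4:30 = 23:11 on Aug 17.

23:11 on Aug 17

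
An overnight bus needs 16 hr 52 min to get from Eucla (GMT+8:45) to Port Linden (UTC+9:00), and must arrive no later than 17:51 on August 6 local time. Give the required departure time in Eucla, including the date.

Target arrival in UTC: 17:51 − 9:00 = 08:51 on Aug 6.
Subtract 16 hours and 52 minutes → departure 15:59 UTC on Aug 5.
Eucla is UTC+8:45: 15:59 + 8:45 = 00:44 on Aug 6.

00:44 on August 6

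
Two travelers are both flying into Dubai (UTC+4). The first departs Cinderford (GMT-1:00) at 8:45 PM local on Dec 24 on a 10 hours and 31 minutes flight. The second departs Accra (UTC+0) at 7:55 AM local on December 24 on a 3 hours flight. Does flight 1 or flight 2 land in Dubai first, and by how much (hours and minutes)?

Flight 1 in UTC: 8:45 PM + 1:00 = 9:45 PM on Dec 24.
+10 hours 31 minutes → arrive 8:16 AM UTC on Dec 25.
Flight 2 departs at 7:55 AM UTC (Dec 24).
+3 hours → arrive 10:55 AM UTC on Dec 24.
Flight 2 lands earlier by 21 hours 21 minutes.

the second, by 21 hours 21 minutes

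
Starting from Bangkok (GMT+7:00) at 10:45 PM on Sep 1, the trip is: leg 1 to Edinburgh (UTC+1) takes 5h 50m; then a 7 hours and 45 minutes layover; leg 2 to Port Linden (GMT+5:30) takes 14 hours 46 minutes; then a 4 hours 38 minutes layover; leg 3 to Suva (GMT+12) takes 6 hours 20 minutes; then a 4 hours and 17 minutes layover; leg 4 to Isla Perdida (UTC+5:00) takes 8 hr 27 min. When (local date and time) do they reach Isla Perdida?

Convert departure to UTC: 10:45 PM − 7:00 = 3:45 PM UTC on Sep 1.
Add 5 hours 50 minutes leg 1 → 9:35 PM UTC.
Add 7 hours and 45 minutes layover in Edinburgh → 5:20 AM UTC (Sep 2).
Add 14 hours and 46 minutes leg 2 → 8:06 PM UTC.
Add 4 hours and 38 minutes layover in Port Linden → 12:44 AM UTC (Sep 3).
Add 6 hours and 20 minutes leg 3 → 7:04 AM UTC.
Add 4 hours and 17 minutes layover in Suva → 11:21 AM UTC.
Add 8 hours and 27 minutes leg 4 → 7:48 PM UTC.
Isla Perdida is UTC+5:00, so local arrival = 7:48 PM + 5:00 = 12:48 AM on Sep 4.

12:48 AM on September 4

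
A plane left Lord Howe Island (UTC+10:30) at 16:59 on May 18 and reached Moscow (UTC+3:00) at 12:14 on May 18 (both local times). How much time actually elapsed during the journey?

Departure in UTC: 16:59 − 10:30 = 06:29 on May 18.
Arrival in UTC: 12:14 − 3:00 = 09:14 on May 18.
Elapsed = 09:14 − 06:29 = 2 hours 45 minutes.

2 hours 45 minutes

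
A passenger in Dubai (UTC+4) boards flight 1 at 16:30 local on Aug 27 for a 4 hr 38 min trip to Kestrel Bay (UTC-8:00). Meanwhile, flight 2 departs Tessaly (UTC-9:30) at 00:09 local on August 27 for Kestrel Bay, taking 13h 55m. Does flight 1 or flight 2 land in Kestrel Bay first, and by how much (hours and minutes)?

the first, by 6 hours 26 minutes

Flight 1 in UTC: 16:30 − 4:00 = 12:30 on Aug 27.
+4 hours 38 minutes → arrive 17:08 UTC on Aug 27.
Flight 2 in UTC: 00:09 + 9:30 = 09:39 on Aug 27.
+13 hours and 55 minutes → arrive 23:34 UTC on Aug 27.
Flight 1 lands earlier by 6 hours 26 minutes.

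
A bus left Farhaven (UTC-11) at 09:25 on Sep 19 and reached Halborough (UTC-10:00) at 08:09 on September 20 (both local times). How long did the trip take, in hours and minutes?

21 hours 44 minutes

Departure in UTC: 09:25 + 11:00 = 20:25 on Sep 19.
Arrival in UTC: 08:09 + 10:00 = 18:09 on Sep 20.
Elapsed = 18:09 − 20:25 (+1 day) = 21 hours 44 minutes.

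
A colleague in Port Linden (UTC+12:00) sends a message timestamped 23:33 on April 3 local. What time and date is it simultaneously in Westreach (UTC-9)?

Westreach is 21:00 behind Port Linden.
Shift by the zone difference: 23:33 − 21:00 = 02:33 on Apr 3 in Westreach.

02:33 on April 3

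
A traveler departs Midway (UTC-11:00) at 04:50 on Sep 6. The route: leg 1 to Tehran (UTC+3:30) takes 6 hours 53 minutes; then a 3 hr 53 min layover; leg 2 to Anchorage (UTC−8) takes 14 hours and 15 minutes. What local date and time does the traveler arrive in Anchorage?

08:51 on Sep 7

Convert departure to UTC: 04:50 + 11:00 = 15:50 UTC on Sep 6.
Add 6 hours and 53 minutes leg 1 → 22:43 UTC.
Add 3 hours and 53 minutes layover in Tehran → 02:36 UTC (Sep 7).
Add 14 hours 15 minutes leg 2 → 16:51 UTC.
Anchorage is UTC−8:00, so local arrival = 16:51 − 8:00 = 08:51 on Sep 7.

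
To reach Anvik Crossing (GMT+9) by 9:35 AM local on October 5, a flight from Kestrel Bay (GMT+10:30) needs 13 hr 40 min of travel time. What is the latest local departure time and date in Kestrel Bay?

Target arrival in UTC: 9:35 AM − 9:00 = 12:35 AM on Oct 5.
Subtract 13 hours and 40 minutes → departure 10:55 AM UTC on Oct 4.
Kestrel Bay is UTC+10:30: 10:55 AM + 10:30 = 9:25 PM on Oct 4.

9:25 PM on Oct 4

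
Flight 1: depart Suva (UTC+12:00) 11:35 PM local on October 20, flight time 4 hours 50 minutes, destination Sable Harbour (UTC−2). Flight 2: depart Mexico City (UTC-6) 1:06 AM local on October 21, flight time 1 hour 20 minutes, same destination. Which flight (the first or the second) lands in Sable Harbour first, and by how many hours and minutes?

Flight 1 in UTC: 11:35 PM − 12:00 = 11:35 AM on Oct 20.
+4 hours 50 minutes → arrive 4:25 PM UTC on Oct 20.
Flight 2 in UTC: 1:06 AM + 6:00 = 7:06 AM on Oct 21.
+1 hour and 20 minutes → arrive 8:26 AM UTC on Oct 21.
Flight 1 lands earlier by 16 hours 1 minute.

the first, by 16 hours 1 minute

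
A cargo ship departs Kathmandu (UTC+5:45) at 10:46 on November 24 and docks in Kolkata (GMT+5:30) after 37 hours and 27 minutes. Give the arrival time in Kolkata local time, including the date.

23:58 on November 25

Convert departure to UTC: 10:46 − 5:45 = 05:01 UTC on Nov 24.
Add 37 hours and 27 minutes travel time → 18:28 UTC (Nov 25).
Kolkata is UTC+5:30, so local arrival = 18:28 + 5:30 = 23:58 on Nov 25.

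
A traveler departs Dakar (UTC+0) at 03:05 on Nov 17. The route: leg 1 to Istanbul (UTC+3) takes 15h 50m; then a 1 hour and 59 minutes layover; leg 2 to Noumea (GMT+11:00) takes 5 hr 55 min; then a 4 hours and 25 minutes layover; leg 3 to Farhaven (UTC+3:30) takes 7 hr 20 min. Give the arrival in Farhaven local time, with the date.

18:04 on November 18

Dakar is at UTC+0, so departure is already 03:05 UTC on Nov 17.
Add 15 hours and 50 minutes leg 1 → 18:55 UTC.
Add 1 hour and 59 minutes layover in Istanbul → 20:54 UTC.
Add 5 hours and 55 minutes leg 2 → 02:49 UTC (Nov 18).
Add 4 hours and 25 minutes layover in Noumea → 07:14 UTC.
Add 7 hours and 20 minutes leg 3 → 14:34 UTC.
Farhaven is UTC+3:30, so local arrival = 14:34 + 3:30 = 18:04 on Nov 18.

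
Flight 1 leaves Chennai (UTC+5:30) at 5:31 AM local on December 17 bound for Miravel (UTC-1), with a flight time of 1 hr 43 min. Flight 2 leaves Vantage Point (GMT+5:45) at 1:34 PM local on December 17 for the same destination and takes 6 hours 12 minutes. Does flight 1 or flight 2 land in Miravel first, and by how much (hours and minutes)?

Flight 1 in UTC: 5:31 AM − 5:30 = 12:01 AM on Dec 17.
+1 hour 43 minutes → arrive 1:44 AM UTC on Dec 17.
Flight 2 in UTC: 1:34 PM − 5:45 = 7:49 AM on Dec 17.
+6 hours 12 minutes → arrive 2:01 PM UTC on Dec 17.
Flight 1 lands earlier by 12 hours 17 minutes.

the first, by 12 hours 17 minutes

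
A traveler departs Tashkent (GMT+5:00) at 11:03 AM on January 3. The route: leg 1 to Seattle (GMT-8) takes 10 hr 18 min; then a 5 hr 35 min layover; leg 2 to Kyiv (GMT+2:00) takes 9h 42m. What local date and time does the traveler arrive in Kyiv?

9:38 AM on January 4

Convert departure to UTC: 11:03 AM − 5:00 = 6:03 AM UTC on Jan 3.
Add 10 hours and 18 minutes leg 1 → 4:21 PM UTC.
Add 5 hours 35 minutes layover in Seattle → 9:56 PM UTC.
Add 9 hours 42 minutes leg 2 → 7:38 AM UTC (Jan 4).
Kyiv is UTC+2:00, so local arrival = 7:38 AM + 2:00 = 9:38 AM on Jan 4.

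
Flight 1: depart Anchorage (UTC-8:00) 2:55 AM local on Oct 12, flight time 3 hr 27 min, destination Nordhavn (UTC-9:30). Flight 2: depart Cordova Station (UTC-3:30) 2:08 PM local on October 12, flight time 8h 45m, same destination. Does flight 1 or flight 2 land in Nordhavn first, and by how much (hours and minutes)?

the first, by 12 hours 1 minute

Flight 1 in UTC: 2:55 AM + 8:00 = 10:55 AM on Oct 12.
+3 hours 27 minutes → arrive 2:22 PM UTC on Oct 12.
Flight 2 in UTC: 2:08 PM + 3:30 = 5:38 PM on Oct 12.
+8 hours and 45 minutes → arrive 2:23 AM UTC on Oct 13.
Flight 1 lands earlier by 12 hours 1 minute.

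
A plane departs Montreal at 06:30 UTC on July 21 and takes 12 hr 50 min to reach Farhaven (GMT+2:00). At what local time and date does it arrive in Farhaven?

Departure is given in UTC: 06:30 on Jul 21.
Add 12 hours 50 minutes → 19:20 UTC.
Farhaven is UTC+2:00: 19:20 + 2:00 = 21:20 on Jul 21.

21:20 on Jul 21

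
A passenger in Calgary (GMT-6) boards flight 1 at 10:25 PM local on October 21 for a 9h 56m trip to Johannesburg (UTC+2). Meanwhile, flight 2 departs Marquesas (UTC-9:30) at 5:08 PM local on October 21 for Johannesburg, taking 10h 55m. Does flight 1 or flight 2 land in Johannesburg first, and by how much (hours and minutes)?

the second, by 48 minutes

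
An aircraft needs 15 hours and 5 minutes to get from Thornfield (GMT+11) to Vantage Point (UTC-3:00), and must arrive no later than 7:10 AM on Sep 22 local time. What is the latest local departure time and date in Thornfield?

Target arrival in UTC: 7:10 AM + 3:00 = 10:10 AM on Sep 22.
Subtract 15 hours 5 minutes → departure 7:05 PM UTC on Sep 21.
Thornfield is UTC+11:00: 7:05 PM + 11:00 = 6:05 AM on Sep 22.

6:05 AM on September 22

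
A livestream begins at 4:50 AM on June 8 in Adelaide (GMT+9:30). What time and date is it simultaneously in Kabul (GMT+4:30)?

11:50 PM on June 7

In UTC: 4:50 AM − 9:30 = 7:20 PM on Jun 7.
Kabul is UTC+4:30: 7:20 PM + 4:30 = 11:50 PM on Jun 7.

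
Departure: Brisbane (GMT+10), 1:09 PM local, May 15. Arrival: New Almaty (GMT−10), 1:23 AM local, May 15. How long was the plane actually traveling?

8 hours 14 minutes

New Almaty is 20:00 behind Brisbane.
Clock-face elapsed time (ignoring zones) is −11 hours 46 minutes.
Actual elapsed = −11 hours 46 minutes + 20:00 = 8 hours 14 minutes.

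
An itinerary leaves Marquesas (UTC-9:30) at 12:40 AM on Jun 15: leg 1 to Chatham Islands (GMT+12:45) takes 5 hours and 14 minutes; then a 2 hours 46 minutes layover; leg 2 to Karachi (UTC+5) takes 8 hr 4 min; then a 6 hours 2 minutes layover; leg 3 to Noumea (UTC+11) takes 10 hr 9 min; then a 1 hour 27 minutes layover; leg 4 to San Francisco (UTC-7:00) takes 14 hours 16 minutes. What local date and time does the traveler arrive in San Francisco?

Convert departure to UTC: 12:40 AM + 9:30 = 10:10 AM UTC on Jun 15.
Add 5 hours and 14 minutes leg 1 → 3:24 PM UTC.
Add 2 hours and 46 minutes layover in Chatham Islands → 6:10 PM UTC.
Add 8 hours 4 minutes leg 2 → 2:14 AM UTC (Jun 16).
Add 6 hours and 2 minutes layover in Karachi → 8:16 AM UTC.
Add 10 hours and 9 minutes leg 3 → 6:25 PM UTC.
Add 1 hour and 27 minutes layover in Noumea → 7:52 PM UTC.
Add 14 hours 16 minutes leg 4 → 10:08 AM UTC (Jun 17).
San Francisco is UTC−7:00, so local arrival = 10:08 AM − 7:00 = 3:08 AM on Jun 17.

3:08 AM on June 17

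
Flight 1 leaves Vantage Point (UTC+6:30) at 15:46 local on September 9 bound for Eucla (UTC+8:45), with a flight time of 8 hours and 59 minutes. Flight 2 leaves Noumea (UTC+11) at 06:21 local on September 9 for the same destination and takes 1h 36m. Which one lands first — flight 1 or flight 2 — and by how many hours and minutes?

Flight 1 in UTC: 15:46 − 6:30 = 09:16 on Sep 9.
+8 hours and 59 minutes → arrive 18:15 UTC on Sep 9.
Flight 2 in UTC: 06:21 − 11:00 = 19:21 on Sep 8.
+1 hour and 36 minutes → arrive 20:57 UTC on Sep 8.
Flight 2 lands earlier by 21 hours 18 minutes.

the second, by 21 hours 18 minutes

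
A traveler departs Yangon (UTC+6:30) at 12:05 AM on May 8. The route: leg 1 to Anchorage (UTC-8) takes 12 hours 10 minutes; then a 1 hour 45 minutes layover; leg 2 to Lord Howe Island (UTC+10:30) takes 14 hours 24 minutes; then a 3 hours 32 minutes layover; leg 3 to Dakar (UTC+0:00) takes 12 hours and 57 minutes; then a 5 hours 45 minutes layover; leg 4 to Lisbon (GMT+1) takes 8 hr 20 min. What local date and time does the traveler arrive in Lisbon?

Convert departure to UTC: 12:05 AM − 6:30 = 5:35 PM UTC on May 7.
Add 12 hours and 10 minutes leg 1 → 5:45 AM UTC (May 8).
Add 1 hour 45 minutes layover in Anchorage → 7:30 AM UTC.
Add 14 hours 24 minutes leg 2 → 9:54 PM UTC.
Add 3 hours 32 minutes layover in Lord Howe Island → 1:26 AM UTC (May 9).
Add 12 hours and 57 minutes leg 3 → 2:23 PM UTC.
Add 5 hours 45 minutes layover in Dakar → 8:08 PM UTC.
Add 8 hours and 20 minutes leg 4 → 4:28 AM UTC (May 10).
Lisbon is UTC+1:00, so local arrival = 4:28 AM + 1:00 = 5:28 AM on May 10.

5:28 AM on May 10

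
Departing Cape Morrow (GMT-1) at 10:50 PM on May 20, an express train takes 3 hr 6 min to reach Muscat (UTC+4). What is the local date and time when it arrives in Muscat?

Muscat is 5:00 ahead of Cape Morrow.
After 3 hours 6 minutes it is 1:56 AM (May 21) in Cape Morrow.
Shift by the zone difference: 1:56 AM + 5:00 = 6:56 AM on May 21 in Muscat.

6:56 AM on May 21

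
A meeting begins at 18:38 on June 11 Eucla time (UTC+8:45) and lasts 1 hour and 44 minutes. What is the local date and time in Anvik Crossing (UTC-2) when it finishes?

09:37 on June 11

Convert start to UTC: 18:38 − 8:45 = 09:53 UTC on Jun 11.
Add 1 hour 44 minutes duration → 11:37 UTC.
Anvik Crossing is UTC−2:00, so local end time = 11:37 − 2:00 = 09:37 on Jun 11.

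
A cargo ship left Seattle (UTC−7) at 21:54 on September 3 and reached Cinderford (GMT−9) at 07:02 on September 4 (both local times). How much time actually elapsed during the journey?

Cinderford is 2:00 behind Seattle.
Clock-face elapsed time (ignoring zones) is 9 hours 8 minutes.
Actual elapsed = 9 hours 8 minutes + 2:00 = 11 hours 8 minutes.

11 hours 8 minutes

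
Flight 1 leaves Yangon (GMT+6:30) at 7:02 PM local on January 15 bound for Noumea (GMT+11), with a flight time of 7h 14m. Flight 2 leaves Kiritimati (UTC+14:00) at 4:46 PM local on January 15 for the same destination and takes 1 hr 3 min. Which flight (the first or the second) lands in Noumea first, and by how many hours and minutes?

the second, by 15 hours 57 minutes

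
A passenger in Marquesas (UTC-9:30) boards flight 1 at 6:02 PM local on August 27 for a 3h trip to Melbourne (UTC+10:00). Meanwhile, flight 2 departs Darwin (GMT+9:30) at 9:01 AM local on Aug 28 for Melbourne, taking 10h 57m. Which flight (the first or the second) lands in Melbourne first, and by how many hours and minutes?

the first, by 3 hours 56 minutes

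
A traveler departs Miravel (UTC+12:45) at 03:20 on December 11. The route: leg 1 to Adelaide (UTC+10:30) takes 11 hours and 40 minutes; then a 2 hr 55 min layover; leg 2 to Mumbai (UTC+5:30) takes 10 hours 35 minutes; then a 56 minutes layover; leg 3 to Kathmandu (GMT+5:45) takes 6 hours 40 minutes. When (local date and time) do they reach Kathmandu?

Convert departure to UTC: 03:20 − 12:45 = 14:35 UTC on Dec 10.
Add 11 hours and 40 minutes leg 1 → 02:15 UTC (Dec 11).
Add 2 hours and 55 minutes layover in Adelaide → 05:10 UTC.
Add 10 hours 35 minutes leg 2 → 15:45 UTC.
Add 56 minutes layover in Mumbai → 16:41 UTC.
Add 6 hours 40 minutes leg 3 → 23:21 UTC.
Kathmandu is UTC+5:45, so local arrival = 23:21 + 5:45 = 05:06 on Dec 12.

05:06 on December 12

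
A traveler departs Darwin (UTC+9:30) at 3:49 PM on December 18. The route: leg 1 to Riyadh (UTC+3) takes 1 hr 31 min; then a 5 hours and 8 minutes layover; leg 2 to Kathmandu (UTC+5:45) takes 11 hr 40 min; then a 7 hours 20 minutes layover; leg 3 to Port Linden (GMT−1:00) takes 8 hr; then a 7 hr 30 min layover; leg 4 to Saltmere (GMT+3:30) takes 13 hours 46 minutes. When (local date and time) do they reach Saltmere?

4:44 PM on Dec 20

Convert departure to UTC: 3:49 PM − 9:30 = 6:19 AM UTC on Dec 18.
Add 1 hour 31 minutes leg 1 → 7:50 AM UTC.
Add 5 hours and 8 minutes layover in Riyadh → 12:58 PM UTC.
Add 11 hours 40 minutes leg 2 → 12:38 AM UTC (Dec 19).
Add 7 hours 20 minutes layover in Kathmandu → 7:58 AM UTC.
Add 8 hours leg 3 → 3:58 PM UTC.
Add 7 hours 30 minutes layover in Port Linden → 11:28 PM UTC.
Add 13 hours 46 minutes leg 4 → 1:14 PM UTC (Dec 20).
Saltmere is UTC+3:30, so local arrival = 1:14 PM + 3:30 = 4:44 PM on Dec 20.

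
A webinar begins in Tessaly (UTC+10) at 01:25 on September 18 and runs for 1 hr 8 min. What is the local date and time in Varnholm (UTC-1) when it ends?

Convert start to UTC: 01:25 − 10:00 = 15:25 UTC on Sep 17.
Add 1 hour and 8 minutes duration → 16:33 UTC.
Varnholm is UTC−1:00, so local end time = 16:33 − 1:00 = 15:33 on Sep 17.

15:33 on September 17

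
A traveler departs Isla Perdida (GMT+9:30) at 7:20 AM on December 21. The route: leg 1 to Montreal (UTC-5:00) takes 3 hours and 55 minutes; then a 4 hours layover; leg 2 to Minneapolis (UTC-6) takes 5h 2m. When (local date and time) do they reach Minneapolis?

4:47 AM on December 21

Convert departure to UTC: 7:20 AM − 9:30 = 9:50 PM UTC on Dec 20.
Add 3 hours and 55 minutes leg 1 → 1:45 AM UTC (Dec 21).
Add 4 hours layover in Montreal → 5:45 AM UTC.
Add 5 hours 2 minutes leg 2 → 10:47 AM UTC.
Minneapolis is UTC−6:00, so local arrival = 10:47 AM − 6:00 = 4:47 AM on Dec 21.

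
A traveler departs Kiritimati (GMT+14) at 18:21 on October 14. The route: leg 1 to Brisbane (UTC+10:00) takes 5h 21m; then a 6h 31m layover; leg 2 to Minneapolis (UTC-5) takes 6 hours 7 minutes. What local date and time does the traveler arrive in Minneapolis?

Convert departure to UTC: 18:21 − 14:00 = 04:21 UTC on Oct 14.
Add 5 hours and 21 minutes leg 1 → 09:42 UTC.
Add 6 hours 31 minutes layover in Brisbane → 16:13 UTC.
Add 6 hours 7 minutes leg 2 → 22:20 UTC.
Minneapolis is UTC−5:00, so local arrival = 22:20 − 5:00 = 17:20 on Oct 14.

17:20 on Oct 14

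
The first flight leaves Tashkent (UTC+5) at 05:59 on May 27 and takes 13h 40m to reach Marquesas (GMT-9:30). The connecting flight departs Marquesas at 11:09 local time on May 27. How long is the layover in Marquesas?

6 hours

Convert departure to UTC: 05:59 − 5:00 = 00:59 UTC on May 27.
Add 13 hours 40 minutes flight time → 14:39 UTC.
Marquesas is UTC−9:30, so local arrival = 14:39 − 9:30 = 05:09 on May 27.
Layover = 11:09 − 05:09 = 6 hours.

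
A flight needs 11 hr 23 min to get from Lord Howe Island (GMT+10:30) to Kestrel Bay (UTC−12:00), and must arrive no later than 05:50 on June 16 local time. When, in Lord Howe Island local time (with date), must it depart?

Target arrival in UTC: 05:50 + 12:00 = 17:50 on Jun 16.
Subtract 11 hours and 23 minutes → departure 06:27 UTC on Jun 16.
Lord Howe Island is UTC+10:30: 06:27 + 10:30 = 16:57 on Jun 16.

16:57 on June 16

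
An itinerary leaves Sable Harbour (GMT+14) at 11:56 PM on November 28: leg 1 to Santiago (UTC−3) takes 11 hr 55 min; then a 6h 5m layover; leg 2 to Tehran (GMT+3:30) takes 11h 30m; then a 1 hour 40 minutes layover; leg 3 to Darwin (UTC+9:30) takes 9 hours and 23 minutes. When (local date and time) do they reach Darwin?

11:59 AM on Nov 30

Convert departure to UTC: 11:56 PM − 14:00 = 9:56 AM UTC on Nov 28.
Add 11 hours and 55 minutes leg 1 → 9:51 PM UTC.
Add 6 hours 5 minutes layover in Santiago → 3:56 AM UTC (Nov 29).
Add 11 hours 30 minutes leg 2 → 3:26 PM UTC.
Add 1 hour 40 minutes layover in Tehran → 5:06 PM UTC.
Add 9 hours and 23 minutes leg 3 → 2:29 AM UTC (Nov 30).
Darwin is UTC+9:30, so local arrival = 2:29 AM + 9:30 = 11:59 AM on Nov 30.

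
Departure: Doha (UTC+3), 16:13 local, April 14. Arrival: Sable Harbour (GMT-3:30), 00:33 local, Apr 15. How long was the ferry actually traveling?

Departure in UTC: 16:13 − 3:00 = 13:13 on Apr 14.
Arrival in UTC: 00:33 + 3:30 = 04:03 on Apr 15.
Elapsed = 04:03 − 13:13 (+1 day) = 14 hours 50 minutes.

14 hours 50 minutes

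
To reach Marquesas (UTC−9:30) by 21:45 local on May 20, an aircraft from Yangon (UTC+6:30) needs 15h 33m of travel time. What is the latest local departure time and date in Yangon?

22:12 on May 20

Target arrival in UTC: 21:45 + 9:30 = 07:15 on May 21.
Subtract 15 hours and 33 minutes → departure 15:42 UTC on May 20.
Yangon is UTC+6:30: 15:42 + 6:30 = 22:12 on May 20.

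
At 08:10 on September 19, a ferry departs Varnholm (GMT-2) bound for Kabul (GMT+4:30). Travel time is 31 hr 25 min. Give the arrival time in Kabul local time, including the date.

Convert departure to UTC: 08:10 + 2:00 = 10:10 UTC on Sep 19.
Add 31 hours and 25 minutes travel time → 17:35 UTC (Sep 20).
Kabul is UTC+4:30, so local arrival = 17:35 + 4:30 = 22:05 on Sep 20.

22:05 on Sep 20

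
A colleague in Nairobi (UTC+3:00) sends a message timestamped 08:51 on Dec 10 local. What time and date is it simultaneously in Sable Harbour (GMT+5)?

10:51 on Dec 10

In UTC: 08:51 − 3:00 = 05:51 on Dec 10.
Sable Harbour is UTC+5:00: 05:51 + 5:00 = 10:51 on Dec 10.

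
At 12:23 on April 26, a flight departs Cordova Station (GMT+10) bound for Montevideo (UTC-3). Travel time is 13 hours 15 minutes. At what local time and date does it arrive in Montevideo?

Convert departure to UTC: 12:23 − 10:00 = 02:23 UTC on Apr 26.
Add 13 hours 15 minutes travel time → 15:38 UTC.
Montevideo is UTC−3:00, so local arrival = 15:38 − 3:00 = 12:38 on Apr 26.

12:38 on April 26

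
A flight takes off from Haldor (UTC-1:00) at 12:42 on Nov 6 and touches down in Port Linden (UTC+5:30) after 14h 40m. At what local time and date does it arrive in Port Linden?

09:52 on November 7

Convert departure to UTC: 12:42 + 1:00 = 13:42 UTC on Nov 6.
Add 14 hours 40 minutes travel time → 04:22 UTC (Nov 7).
Port Linden is UTC+5:30, so local arrival = 04:22 + 5:30 = 09:52 on Nov 7.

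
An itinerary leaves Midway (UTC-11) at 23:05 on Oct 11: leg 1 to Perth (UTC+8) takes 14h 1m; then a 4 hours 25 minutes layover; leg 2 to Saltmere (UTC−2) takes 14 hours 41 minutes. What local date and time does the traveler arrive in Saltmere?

17:12 on October 13

Convert departure to UTC: 23:05 + 11:00 = 10:05 UTC on Oct 12.
Add 14 hours and 1 minute leg 1 → 00:06 UTC (Oct 13).
Add 4 hours and 25 minutes layover in Perth → 04:31 UTC.
Add 14 hours 41 minutes leg 2 → 19:12 UTC.
Saltmere is UTC−2:00, so local arrival = 19:12 − 2:00 = 17:12 on Oct 13.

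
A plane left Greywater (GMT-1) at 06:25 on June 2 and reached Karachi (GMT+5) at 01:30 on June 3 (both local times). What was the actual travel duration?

Departure in UTC: 06:25 + 1:00 = 07:25 on Jun 2.
Arrival in UTC: 01:30 − 5:00 = 20:30 on Jun 2.
Elapsed = 20:30 − 07:25 = 13 hours 5 minutes.

13 hours 5 minutes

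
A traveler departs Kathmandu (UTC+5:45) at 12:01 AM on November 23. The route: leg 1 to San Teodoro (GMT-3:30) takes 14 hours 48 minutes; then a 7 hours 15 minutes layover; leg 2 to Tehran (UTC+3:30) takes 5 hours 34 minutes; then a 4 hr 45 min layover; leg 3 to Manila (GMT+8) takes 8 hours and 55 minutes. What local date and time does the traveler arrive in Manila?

Convert departure to UTC: 12:01 AM − 5:45 = 6:16 PM UTC on Nov 22.
Add 14 hours and 48 minutes leg 1 → 9:04 AM UTC (Nov 23).
Add 7 hours 15 minutes layover in San Teodoro → 4:19 PM UTC.
Add 5 hours 34 minutes leg 2 → 9:53 PM UTC.
Add 4 hours and 45 minutes layover in Tehran → 2:38 AM UTC (Nov 24).
Add 8 hours and 55 minutes leg 3 → 11:33 AM UTC.
Manila is UTC+8:00, so local arrival = 11:33 AM + 8:00 = 7:33 PM on Nov 24.

7:33 PM on November 24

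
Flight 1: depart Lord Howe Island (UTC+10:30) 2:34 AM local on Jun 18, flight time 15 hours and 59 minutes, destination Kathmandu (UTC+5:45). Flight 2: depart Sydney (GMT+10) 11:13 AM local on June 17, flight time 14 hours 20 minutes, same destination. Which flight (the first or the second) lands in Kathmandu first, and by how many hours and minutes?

the second, by 16 hours 30 minutes

Flight 1 in UTC: 2:34 AM − 10:30 = 4:04 PM on Jun 17.
+15 hours 59 minutes → arrive 8:03 AM UTC on Jun 18.
Flight 2 in UTC: 11:13 AM − 10:00 = 1:13 AM on Jun 17.
+14 hours 20 minutes → arrive 3:33 PM UTC on Jun 17.
Flight 2 lands earlier by 16 hours 30 minutes.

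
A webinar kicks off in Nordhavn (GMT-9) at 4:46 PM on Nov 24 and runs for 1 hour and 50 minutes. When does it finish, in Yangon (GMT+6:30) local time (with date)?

Yangon is 15:30 ahead of Nordhavn.
After 1 hour and 50 minutes it is 6:36 PM in Nordhavn.
Shift by the zone difference: 6:36 PM + 15:30 = 10:06 AM on Nov 25 in Yangon.

10:06 AM on Nov 25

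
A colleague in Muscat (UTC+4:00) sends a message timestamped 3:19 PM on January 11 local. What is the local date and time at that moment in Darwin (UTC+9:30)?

8:49 PM on Jan 11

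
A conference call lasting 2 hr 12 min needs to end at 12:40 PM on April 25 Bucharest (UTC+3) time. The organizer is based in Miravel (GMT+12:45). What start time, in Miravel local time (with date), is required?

Target end time in UTC: 12:40 PM − 3:00 = 9:40 AM on Apr 25.
Subtract 2 hours and 12 minutes → start 7:28 AM UTC on Apr 25.
Miravel is UTC+12:45: 7:28 AM + 12:45 = 8:13 PM on Apr 25.

8:13 PM on April 25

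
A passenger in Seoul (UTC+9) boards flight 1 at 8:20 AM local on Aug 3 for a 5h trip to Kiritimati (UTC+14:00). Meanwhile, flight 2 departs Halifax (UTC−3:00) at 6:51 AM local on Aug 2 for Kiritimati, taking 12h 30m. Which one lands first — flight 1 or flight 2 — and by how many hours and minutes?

the second, by 5 hours 59 minutes

Flight 1 in UTC: 8:20 AM − 9:00 = 11:20 PM on Aug 2.
+5 hours → arrive 4:20 AM UTC on Aug 3.
Flight 2 in UTC: 6:51 AM + 3:00 = 9:51 AM on Aug 2.
+12 hours and 30 minutes → arrive 10:21 PM UTC on Aug 2.
Flight 2 lands earlier by 5 hours 59 minutes.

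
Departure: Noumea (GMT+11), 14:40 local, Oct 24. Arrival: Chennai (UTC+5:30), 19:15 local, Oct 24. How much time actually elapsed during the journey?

10 hours 5 minutes

Departure in UTC: 14:40 − 11:00 = 03:40 on Oct 24.
Arrival in UTC: 19:15 − 5:30 = 13:45 on Oct 24.
Elapsed = 13:45 − 03:40 = 10 hours 5 minutes.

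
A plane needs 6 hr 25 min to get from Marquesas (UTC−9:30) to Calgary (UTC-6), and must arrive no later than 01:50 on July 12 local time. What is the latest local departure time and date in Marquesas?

15:55 on Jul 11

Target arrival in UTC: 01:50 + 6:00 = 07:50 on Jul 12.
Subtract 6 hours and 25 minutes → departure 01:25 UTC on Jul 12.
Marquesas is UTC−9:30: 01:25 − 9:30 = 15:55 on Jul 11.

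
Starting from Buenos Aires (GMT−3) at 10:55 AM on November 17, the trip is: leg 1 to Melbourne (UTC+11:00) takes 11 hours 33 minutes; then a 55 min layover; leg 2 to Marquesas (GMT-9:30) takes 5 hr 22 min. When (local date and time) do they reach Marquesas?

Convert departure to UTC: 10:55 AM + 3:00 = 1:55 PM UTC on Nov 17.
Add 11 hours 33 minutes leg 1 → 1:28 AM UTC (Nov 18).
Add 55 minutes layover in Melbourne → 2:23 AM UTC.
Add 5 hours 22 minutes leg 2 → 7:45 AM UTC.
Marquesas is UTC−9:30, so local arrival = 7:45 AM − 9:30 = 10:15 PM on Nov 17.

10:15 PM on November 17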